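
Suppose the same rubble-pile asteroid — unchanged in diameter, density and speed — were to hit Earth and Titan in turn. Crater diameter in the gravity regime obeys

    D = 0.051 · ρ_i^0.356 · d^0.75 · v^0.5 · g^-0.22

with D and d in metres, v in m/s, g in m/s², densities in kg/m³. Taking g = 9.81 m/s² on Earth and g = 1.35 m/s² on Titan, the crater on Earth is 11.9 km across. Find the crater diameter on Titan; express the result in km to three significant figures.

D ≈ 18.4 km

All impactor-dependent factors cancel in the ratio, leaving D_Titan/D_Earth = (g_Titan/g_Earth)^-0.22.
(1.35/9.81)^-0.22 = 0.1376^-0.22 = 1.547
D_Titan = 1.547 × 11.9 km = 18.4 km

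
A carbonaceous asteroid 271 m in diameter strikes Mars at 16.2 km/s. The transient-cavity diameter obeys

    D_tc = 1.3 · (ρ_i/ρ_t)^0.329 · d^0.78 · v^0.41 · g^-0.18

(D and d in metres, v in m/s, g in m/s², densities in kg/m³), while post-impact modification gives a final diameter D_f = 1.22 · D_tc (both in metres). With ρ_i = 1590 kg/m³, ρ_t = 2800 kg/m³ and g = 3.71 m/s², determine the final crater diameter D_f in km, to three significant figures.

D_f ≈ 4.37 km

v = 16200 m/s.
(ρ_i/ρ_t)^0.329 = (1590/2800)^0.329 = 0.8301
d^0.78 = 271^0.78 = 79.02
v^0.41 = 16200^0.41 = 53.20
g^-0.18 = 3.71^-0.18 = 0.7898
D_tc = 1.3 × 0.8301 × 79.02 × 53.20 × 0.7898 = 3583 m
D_f = 1.22 × 3583 = 4371 m
     = 4.371 km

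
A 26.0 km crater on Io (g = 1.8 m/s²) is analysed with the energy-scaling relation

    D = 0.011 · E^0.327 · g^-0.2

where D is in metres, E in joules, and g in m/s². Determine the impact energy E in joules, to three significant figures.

Rearranging: E = [D / (0.011 · g^-0.2)]^(1/0.327).
D = 26000 m.
g^-0.2 = 1.8^-0.2 = 0.8891
D / (0.011 × 0.8891) = 26000 / (9.780 × 10^-3) = 2.658 × 10^6
E = (2.658 × 10^6)^3.0581 = 4.435 × 10^19 J

E ≈ 4.44 × 10^19 J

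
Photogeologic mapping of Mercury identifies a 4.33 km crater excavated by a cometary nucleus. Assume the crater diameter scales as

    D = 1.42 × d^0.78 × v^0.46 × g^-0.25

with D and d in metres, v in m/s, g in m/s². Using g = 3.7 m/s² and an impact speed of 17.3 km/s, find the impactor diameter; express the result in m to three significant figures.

d ≈ 141 m

Rearranging for d: d = [D / (1.42 · 17300^0.46 · 3.7^-0.25)]^(1/0.78).
D = 4330 m.
17300^0.46 = 89.02
3.7^-0.25 = 0.7210
Denominator = 1.42 × 89.02 × 0.7210 = 91.14
D / 91.14 = 4330 / 91.14 = 47.51
d = 47.51^(1/0.78) = 47.51^1.2821 = 141.2 m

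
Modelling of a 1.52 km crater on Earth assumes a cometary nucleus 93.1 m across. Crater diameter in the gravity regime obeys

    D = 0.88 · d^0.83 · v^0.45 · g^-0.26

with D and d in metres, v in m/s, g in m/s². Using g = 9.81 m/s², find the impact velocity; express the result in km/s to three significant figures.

Rearranging for v: v = [D / (0.88 · 93.1^0.83 · 9.81^-0.26)]^(1/0.45).
D = 1520 m.
93.1^0.83 = 43.08
9.81^-0.26 = 0.5523
Denominator = 0.88 × 43.08 × 0.5523 = 20.94
D / 20.94 = 1520 / 20.94 = 72.59
v = 72.59^(1/0.45) = 72.59^2.2222 = 13653 m/s

v ≈ 13.7 km/s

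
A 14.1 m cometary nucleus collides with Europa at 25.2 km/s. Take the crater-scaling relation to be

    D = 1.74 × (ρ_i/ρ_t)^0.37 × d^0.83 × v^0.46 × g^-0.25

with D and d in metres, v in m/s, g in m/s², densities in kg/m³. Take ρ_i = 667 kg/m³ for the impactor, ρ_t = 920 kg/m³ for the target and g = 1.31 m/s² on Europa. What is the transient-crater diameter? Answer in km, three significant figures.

In SI units: v = 25200 m/s.
(ρ_i/ρ_t)^0.37 = (667/920)^0.37 = 0.8878
d^0.83 = 14.1^0.83 = 8.992
v^0.46 = 25200^0.46 = 105.8
g^-0.25 = 1.31^-0.25 = 0.9347
D = 1.74 × 0.8878 × 8.992 × 105.8 × 0.9347 = 1374 m
   = 1.374 km

D ≈ 1.37 km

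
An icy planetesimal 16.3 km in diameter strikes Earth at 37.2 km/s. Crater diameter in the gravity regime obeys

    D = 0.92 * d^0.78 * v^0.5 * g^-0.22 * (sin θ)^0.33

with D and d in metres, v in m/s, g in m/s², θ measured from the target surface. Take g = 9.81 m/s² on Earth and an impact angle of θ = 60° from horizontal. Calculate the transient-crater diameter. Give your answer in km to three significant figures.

D ≈ 198 km

In SI units: d = 16300 m, v = 37200 m/s.
d^0.78 = 16300^0.78 = 1930
v^0.5 = 37200^0.5 = 192.9
g^-0.22 = 9.81^-0.22 = 0.6051
(sin 60°)^0.33 = 0.8660^0.33 = 0.9536
D = 0.92 × 1930 × 192.9 × 0.6051 × 0.9536 = 1.976 × 10^5 m
   = 197.6 km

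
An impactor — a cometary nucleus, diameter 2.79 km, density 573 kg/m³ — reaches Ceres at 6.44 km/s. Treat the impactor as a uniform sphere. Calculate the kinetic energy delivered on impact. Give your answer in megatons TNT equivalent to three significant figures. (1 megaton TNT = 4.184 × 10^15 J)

d = 2790 m; v = 6440 m/s.
Mass m = (π/6) ρ d³ = (π/6) × 573 × (2790)³ = 6.516 × 10^12 kg
E = ½ m v² = 0.5 × 6.516 × 10^12 × (6440)² = 1.351 × 10^20 J
   = 1.351 × 10^20 / 4.184×10^15 = 32290 Mt

E ≈ 32300 Mt TNT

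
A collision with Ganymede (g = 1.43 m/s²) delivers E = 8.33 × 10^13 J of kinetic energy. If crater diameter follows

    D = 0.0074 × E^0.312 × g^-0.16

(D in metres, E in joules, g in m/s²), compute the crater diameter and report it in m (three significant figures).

D ≈ 154 m

E^0.312 = (8.33 × 10^13)^0.312 = 2.204 × 10^4
g^-0.16 = 1.43^-0.16 = 0.9444
D = 0.0074 × 2.204 × 10^4 × 0.9444 = 154.0 m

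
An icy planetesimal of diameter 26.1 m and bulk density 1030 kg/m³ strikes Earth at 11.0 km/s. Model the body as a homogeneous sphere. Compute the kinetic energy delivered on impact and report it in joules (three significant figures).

v = 11000 m/s.
Mass m = (π/6) ρ d³ = (π/6) × 1030 × (26.1)³ = 9.589 × 10^6 kg
E = ½ m v² = 0.5 × 9.589 × 10^6 × (11000)² = 5.801 × 10^14 J

E ≈ 5.80 × 10^14 J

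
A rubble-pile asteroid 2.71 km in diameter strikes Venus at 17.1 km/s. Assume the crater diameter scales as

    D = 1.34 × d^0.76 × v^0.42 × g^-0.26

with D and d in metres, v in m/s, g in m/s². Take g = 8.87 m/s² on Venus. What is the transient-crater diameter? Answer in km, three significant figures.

D ≈ 18.5 km

In SI units: d = 2710 m, v = 17100 m/s.
d^0.76 = 2710^0.76 = 406.5
v^0.42 = 17100^0.42 = 59.96
g^-0.26 = 8.87^-0.26 = 0.5669
D = 1.34 × 406.5 × 59.96 × 0.5669 = 18515 m
   = 18.52 km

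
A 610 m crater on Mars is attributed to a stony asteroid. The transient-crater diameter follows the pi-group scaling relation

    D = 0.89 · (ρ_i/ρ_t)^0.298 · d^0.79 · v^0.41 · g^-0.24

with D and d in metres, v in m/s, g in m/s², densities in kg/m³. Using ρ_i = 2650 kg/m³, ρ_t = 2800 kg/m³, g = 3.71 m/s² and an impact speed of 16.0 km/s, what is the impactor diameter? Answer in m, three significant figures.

Rearranging for d: d = [D / (0.89 · (2650/2800)^0.298 · 16000^0.41 · 3.71^-0.24)]^(1/0.79).
(2650/2800)^0.298 = 0.9837
16000^0.41 = 52.93
3.71^-0.24 = 0.7300
Denominator = 0.89 × 0.9837 × 52.93 × 0.7300 = 33.83
D / 33.83 = 610 / 33.83 = 18.03
d = 18.03^(1/0.79) = 18.03^1.2658 = 38.89 m

d ≈ 38.9 m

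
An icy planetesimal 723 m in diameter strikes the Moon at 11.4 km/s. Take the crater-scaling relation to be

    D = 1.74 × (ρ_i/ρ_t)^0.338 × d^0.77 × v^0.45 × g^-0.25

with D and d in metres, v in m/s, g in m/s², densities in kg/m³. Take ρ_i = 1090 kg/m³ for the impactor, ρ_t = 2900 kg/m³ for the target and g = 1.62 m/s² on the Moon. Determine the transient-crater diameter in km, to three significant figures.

D ≈ 11.8 km

In SI units: v = 11400 m/s.
(ρ_i/ρ_t)^0.338 = (1090/2900)^0.338 = 0.7184
d^0.77 = 723^0.77 = 159.1
v^0.45 = 11400^0.45 = 66.93
g^-0.25 = 1.62^-0.25 = 0.8864
D = 1.74 × 0.7184 × 159.1 × 66.93 × 0.8864 = 11799 m
   = 11.80 km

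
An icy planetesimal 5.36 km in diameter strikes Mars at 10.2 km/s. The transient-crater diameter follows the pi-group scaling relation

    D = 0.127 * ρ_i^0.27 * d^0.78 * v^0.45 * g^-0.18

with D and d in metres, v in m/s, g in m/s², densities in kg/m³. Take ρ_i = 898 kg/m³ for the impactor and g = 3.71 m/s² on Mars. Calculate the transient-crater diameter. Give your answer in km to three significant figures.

In SI units: d = 5360 m, v = 10200 m/s.
ρ_i^0.27 = 898^0.27 = 6.272
d^0.78 = 5360^0.78 = 810.5
v^0.45 = 10200^0.45 = 63.66
g^-0.18 = 3.71^-0.18 = 0.7898
D = 0.127 × 6.272 × 810.5 × 63.66 × 0.7898 = 32460 m
   = 32.46 km

D ≈ 32.5 km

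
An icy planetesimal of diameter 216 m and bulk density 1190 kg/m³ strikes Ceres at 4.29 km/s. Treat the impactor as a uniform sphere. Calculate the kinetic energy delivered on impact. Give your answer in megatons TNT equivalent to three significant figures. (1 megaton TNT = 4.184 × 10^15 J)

v = 4290 m/s.
Mass m = (π/6) ρ d³ = (π/6) × 1190 × (216)³ = 6.279 × 10^9 kg
E = ½ m v² = 0.5 × 6.279 × 10^9 × (4290)² = 5.778 × 10^16 J
   = 5.778 × 10^16 / 4.184×10^15 = 13.81 Mt

E ≈ 13.8 Mt TNT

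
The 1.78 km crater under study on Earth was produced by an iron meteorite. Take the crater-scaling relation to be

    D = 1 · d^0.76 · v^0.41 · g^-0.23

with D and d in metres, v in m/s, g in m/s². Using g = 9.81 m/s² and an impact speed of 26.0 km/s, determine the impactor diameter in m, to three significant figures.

Rearranging for d: d = [D / (1 · 26000^0.41 · 9.81^-0.23)]^(1/0.76).
D = 1780 m.
26000^0.41 = 64.59
9.81^-0.23 = 0.5914
Denominator = 1 × 64.59 × 0.5914 = 38.20
D / 38.20 = 1780 / 38.20 = 46.60
d = 46.60^(1/0.76) = 46.60^1.3158 = 156.8 m

d ≈ 157 m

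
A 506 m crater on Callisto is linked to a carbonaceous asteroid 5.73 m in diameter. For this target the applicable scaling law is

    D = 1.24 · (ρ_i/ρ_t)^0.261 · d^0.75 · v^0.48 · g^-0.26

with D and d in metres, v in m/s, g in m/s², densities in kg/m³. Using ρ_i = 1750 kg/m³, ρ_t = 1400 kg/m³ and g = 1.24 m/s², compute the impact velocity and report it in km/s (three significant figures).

v ≈ 17.9 km/s

Rearranging for v: v = [D / (1.24 · (1750/1400)^0.261 · 5.73^0.75 · 1.24^-0.26)]^(1/0.48).
(1750/1400)^0.261 = 1.060
5.73^0.75 = 3.704
1.24^-0.26 = 0.9456
Denominator = 1.24 × 1.060 × 3.704 × 0.9456 = 4.604
D / 4.604 = 506 / 4.604 = 109.9
v = 109.9^(1/0.48) = 109.9^2.0833 = 17865 m/s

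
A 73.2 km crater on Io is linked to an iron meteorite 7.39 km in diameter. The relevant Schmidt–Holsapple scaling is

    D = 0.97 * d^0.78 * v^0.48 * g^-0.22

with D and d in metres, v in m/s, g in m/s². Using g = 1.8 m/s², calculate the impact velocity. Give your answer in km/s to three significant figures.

v ≈ 9.83 km/s

Rearranging for v: v = [D / (0.97 · 7390^0.78 · 1.8^-0.22)]^(1/0.48).
D = 73200 m.
7390^0.78 = 1041
1.8^-0.22 = 0.8787
Denominator = 0.97 × 1041 × 0.8787 = 887.3
D / 887.3 = 73200 / 887.3 = 82.50
v = 82.50^(1/0.48) = 82.50^2.0833 = 9830 m/s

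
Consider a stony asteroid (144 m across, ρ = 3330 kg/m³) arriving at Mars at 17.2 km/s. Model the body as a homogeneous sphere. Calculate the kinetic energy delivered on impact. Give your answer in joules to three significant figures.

E ≈ 7.70 × 10^17 J

v = 17200 m/s.
Mass m = (π/6) ρ d³ = (π/6) × 3330 × (144)³ = 5.206 × 10^9 kg
E = ½ m v² = 0.5 × 5.206 × 10^9 × (17200)² = 7.701 × 10^17 J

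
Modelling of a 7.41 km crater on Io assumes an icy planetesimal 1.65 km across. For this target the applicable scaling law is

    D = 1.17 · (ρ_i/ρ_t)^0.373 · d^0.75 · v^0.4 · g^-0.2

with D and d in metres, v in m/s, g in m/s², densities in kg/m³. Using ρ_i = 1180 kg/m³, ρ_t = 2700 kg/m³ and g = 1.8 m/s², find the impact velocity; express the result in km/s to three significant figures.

Rearranging for v: v = [D / (1.17 · (1180/2700)^0.373 · 1650^0.75 · 1.8^-0.2)]^(1/0.4).
D = 7410 m.
(1180/2700)^0.373 = 0.7344
1650^0.75 = 258.9
1.8^-0.2 = 0.8891
Denominator = 1.17 × 0.7344 × 258.9 × 0.8891 = 197.8
D / 197.8 = 7410 / 197.8 = 37.46
v = 37.46^(1/0.4) = 37.46^2.5 = 8589 m/s

v ≈ 8.59 km/s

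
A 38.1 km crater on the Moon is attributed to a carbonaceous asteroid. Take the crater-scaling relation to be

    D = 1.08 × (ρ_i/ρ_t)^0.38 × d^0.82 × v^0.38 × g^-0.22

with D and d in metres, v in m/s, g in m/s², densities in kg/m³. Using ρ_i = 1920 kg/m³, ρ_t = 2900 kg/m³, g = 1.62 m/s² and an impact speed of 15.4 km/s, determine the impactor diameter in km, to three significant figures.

Rearranging for d: d = [D / (1.08 · (1920/2900)^0.38 · 15400^0.38 · 1.62^-0.22)]^(1/0.82).
D = 38100 m.
(1920/2900)^0.38 = 0.8550
15400^0.38 = 39.02
1.62^-0.22 = 0.8993
Denominator = 1.08 × 0.8550 × 39.02 × 0.8993 = 32.40
D / 32.40 = 38100 / 32.40 = 1176
d = 1176^(1/0.82) = 1176^1.2195 = 5551 m

d ≈ 5.55 km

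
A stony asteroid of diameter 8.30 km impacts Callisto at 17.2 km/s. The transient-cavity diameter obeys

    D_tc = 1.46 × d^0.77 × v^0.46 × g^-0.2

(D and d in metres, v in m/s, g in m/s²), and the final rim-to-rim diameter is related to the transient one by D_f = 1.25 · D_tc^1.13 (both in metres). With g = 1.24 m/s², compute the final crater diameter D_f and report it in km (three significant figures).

D_f ≈ 747 km

In SI: d = 8300 m, v = 17200 m/s.
d^0.77 = 8300^0.77 = 1042
v^0.46 = 17200^0.46 = 88.79
g^-0.2 = 1.24^-0.2 = 0.9579
D_tc = 1.46 × 1042 × 88.79 × 0.9579 = 1.294 × 10^5 m
D_f = 1.25 × (1.294 × 10^5)^1.13 = 7.471 × 10^5 m
     = 747.1 km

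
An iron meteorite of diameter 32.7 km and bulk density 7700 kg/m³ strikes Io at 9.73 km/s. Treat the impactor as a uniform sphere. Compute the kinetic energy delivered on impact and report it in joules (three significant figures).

d = 32700 m; v = 9730 m/s.
Mass m = (π/6) ρ d³ = (π/6) × 7700 × (32700)³ = 1.410 × 10^17 kg
E = ½ m v² = 0.5 × 1.410 × 10^17 × (9730)² = 6.674 × 10^24 J

E ≈ 6.67 × 10^24 J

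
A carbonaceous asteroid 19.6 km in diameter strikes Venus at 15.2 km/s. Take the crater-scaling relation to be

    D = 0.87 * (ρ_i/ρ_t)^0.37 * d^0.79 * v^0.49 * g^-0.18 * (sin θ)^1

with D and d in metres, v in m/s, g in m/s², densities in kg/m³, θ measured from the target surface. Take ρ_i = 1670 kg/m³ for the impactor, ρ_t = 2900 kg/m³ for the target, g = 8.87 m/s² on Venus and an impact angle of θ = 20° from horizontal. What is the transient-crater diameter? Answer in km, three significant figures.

D ≈ 45.1 km

In SI units: d = 19600 m, v = 15200 m/s.
(ρ_i/ρ_t)^0.37 = (1670/2900)^0.37 = 0.8153
d^0.79 = 19600^0.79 = 2460
v^0.49 = 15200^0.49 = 112.0
g^-0.18 = 8.87^-0.18 = 0.6751
(sin 20°)^1 = 0.3420^1 = 0.3420
D = 0.87 × 0.8153 × 2460 × 112.0 × 0.6751 × 0.3420 = 45122 m
   = 45.12 km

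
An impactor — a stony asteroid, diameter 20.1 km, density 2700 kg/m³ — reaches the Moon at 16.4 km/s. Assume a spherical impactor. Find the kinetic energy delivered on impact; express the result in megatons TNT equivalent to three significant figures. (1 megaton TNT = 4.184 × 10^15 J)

E ≈ 3.69 × 10^8 Mt TNT

d = 20100 m; v = 16400 m/s.
Mass m = (π/6) ρ d³ = (π/6) × 2700 × (20100)³ = 1.148 × 10^16 kg
E = ½ m v² = 0.5 × 1.148 × 10^16 × (16400)² = 1.544 × 10^24 J
   = 1.544 × 10^24 / 4.184×10^15 = 3.690 × 10^8 Mt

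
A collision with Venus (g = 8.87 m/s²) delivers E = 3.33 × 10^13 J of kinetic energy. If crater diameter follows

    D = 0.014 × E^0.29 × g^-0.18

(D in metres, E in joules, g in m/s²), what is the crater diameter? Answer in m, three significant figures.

D ≈ 78.9 m

E^0.29 = (3.33 × 10^13)^0.29 = 8.347 × 10^3
g^-0.18 = 8.87^-0.18 = 0.6751
D = 0.014 × 8.347 × 10^3 × 0.6751 = 78.89 m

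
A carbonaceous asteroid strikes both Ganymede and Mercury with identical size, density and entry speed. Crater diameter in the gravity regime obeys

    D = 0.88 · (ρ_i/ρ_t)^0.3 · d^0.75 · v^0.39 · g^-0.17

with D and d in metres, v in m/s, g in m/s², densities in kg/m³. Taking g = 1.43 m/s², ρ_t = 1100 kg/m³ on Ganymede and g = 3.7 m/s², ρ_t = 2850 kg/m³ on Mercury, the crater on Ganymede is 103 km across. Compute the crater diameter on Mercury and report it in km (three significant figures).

D ≈ 65.9 km

The impactor-only factors (d, v, ρ_i) cancel in the ratio, leaving D_Mercury/D_Ganymede = (g_Mercury/g_Ganymede)^-0.17 · (ρ_t,Ganymede/ρ_t,Mercury)^0.3.
(3.7/1.43)^-0.17 = 2.587^-0.17 = 0.8508
(1100/2850)^0.3 = 0.3860^0.3 = 0.7516
Ratio = 0.8508 × 0.7516 = 0.6395
D_Mercury = 0.6395 × 103 km = 65.9 km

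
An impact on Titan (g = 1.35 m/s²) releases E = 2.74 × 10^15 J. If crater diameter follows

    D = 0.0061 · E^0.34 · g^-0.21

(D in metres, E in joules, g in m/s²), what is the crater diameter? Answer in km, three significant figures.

D ≈ 1.02 km

E^0.34 = (2.74 × 10^15)^0.34 = 1.774 × 10^5
g^-0.21 = 1.35^-0.21 = 0.9389
D = 0.0061 × 1.774 × 10^5 × 0.9389 = 1016 m
   = 1.016 km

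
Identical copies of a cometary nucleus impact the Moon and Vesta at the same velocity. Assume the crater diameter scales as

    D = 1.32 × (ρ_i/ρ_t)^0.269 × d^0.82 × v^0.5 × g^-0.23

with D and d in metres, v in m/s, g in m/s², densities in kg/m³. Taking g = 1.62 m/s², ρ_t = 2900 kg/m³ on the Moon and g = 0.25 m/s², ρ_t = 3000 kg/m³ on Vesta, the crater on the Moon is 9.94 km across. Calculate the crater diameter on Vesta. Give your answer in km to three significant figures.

D ≈ 15.1 km

The impactor-only factors (d, v, ρ_i) cancel in the ratio, leaving D_Vesta/D_Moon = (g_Vesta/g_Moon)^-0.23 · (ρ_t,Moon/ρ_t,Vesta)^0.269.
(0.25/1.62)^-0.23 = 0.1543^-0.23 = 1.537
(2900/3000)^0.269 = 0.9667^0.269 = 0.9909
Ratio = 1.537 × 0.9909 = 1.523
D_Vesta = 1.523 × 9.94 km = 15.1 km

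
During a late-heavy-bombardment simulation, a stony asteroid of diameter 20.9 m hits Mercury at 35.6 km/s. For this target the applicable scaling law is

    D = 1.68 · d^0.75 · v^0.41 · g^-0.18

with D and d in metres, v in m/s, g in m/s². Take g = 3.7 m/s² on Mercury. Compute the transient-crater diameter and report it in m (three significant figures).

D ≈ 953 m

In SI units: v = 35600 m/s.
d^0.75 = 20.9^0.75 = 9.775
v^0.41 = 35600^0.41 = 73.47
g^-0.18 = 3.7^-0.18 = 0.7902
D = 1.68 × 9.775 × 73.47 × 0.7902 = 953.4 m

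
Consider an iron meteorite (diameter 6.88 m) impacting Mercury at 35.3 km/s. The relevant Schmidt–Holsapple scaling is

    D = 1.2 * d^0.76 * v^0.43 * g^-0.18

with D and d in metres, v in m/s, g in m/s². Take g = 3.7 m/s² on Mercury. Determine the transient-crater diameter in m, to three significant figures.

In SI units: v = 35300 m/s.
d^0.76 = 6.88^0.76 = 4.331
v^0.43 = 35300^0.43 = 90.27
g^-0.18 = 3.7^-0.18 = 0.7902
D = 1.2 × 4.331 × 90.27 × 0.7902 = 370.7 m

D ≈ 371 m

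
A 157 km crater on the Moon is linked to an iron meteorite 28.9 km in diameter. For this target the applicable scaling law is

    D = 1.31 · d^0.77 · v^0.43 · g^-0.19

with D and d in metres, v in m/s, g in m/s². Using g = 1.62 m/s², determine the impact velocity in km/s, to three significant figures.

v ≈ 8.23 km/s

Rearranging for v: v = [D / (1.31 · 28900^0.77 · 1.62^-0.19)]^(1/0.43).
D = 157000 m.
28900^0.77 = 2722
1.62^-0.19 = 0.9124
Denominator = 1.31 × 2722 × 0.9124 = 3253
D / 3253 = 157000 / 3253 = 48.26
v = 48.26^(1/0.43) = 48.26^2.3256 = 8229 m/s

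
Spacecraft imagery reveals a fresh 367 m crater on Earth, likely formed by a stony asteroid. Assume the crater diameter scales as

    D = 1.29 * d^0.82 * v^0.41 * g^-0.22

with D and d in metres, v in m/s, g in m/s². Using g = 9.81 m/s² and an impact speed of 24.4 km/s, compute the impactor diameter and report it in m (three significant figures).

d ≈ 11.6 m

Rearranging for d: d = [D / (1.29 · 24400^0.41 · 9.81^-0.22)]^(1/0.82).
24400^0.41 = 62.93
9.81^-0.22 = 0.6051
Denominator = 1.29 × 62.93 × 0.6051 = 49.12
D / 49.12 = 367 / 49.12 = 7.471
d = 7.471^(1/0.82) = 7.471^1.2195 = 11.62 m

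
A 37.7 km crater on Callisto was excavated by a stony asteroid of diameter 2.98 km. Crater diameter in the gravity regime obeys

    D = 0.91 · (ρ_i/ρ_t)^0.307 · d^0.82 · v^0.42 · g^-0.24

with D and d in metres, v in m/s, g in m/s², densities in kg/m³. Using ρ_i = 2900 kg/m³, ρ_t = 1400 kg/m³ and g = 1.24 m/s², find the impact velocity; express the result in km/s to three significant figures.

v ≈ 10.8 km/s

Rearranging for v: v = [D / (0.91 · (2900/1400)^0.307 · 2980^0.82 · 1.24^-0.24)]^(1/0.42).
D = 37700 m.
(2900/1400)^0.307 = 1.251
2980^0.82 = 706.1
1.24^-0.24 = 0.9497
Denominator = 0.91 × 1.251 × 706.1 × 0.9497 = 763.4
D / 763.4 = 37700 / 763.4 = 49.38
v = 49.38^(1/0.42) = 49.38^2.381 = 10773 m/s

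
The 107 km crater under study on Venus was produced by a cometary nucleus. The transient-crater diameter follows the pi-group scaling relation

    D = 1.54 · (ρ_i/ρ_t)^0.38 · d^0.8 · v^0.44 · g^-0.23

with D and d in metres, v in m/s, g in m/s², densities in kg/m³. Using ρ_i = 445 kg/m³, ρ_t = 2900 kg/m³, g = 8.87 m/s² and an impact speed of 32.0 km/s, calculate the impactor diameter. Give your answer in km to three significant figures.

Rearranging for d: d = [D / (1.54 · (445/2900)^0.38 · 32000^0.44 · 8.87^-0.23)]^(1/0.8).
D = 107000 m.
(445/2900)^0.38 = 0.4905
32000^0.44 = 96.00
8.87^-0.23 = 0.6053
Denominator = 1.54 × 0.4905 × 96.00 × 0.6053 = 43.89
D / 43.89 = 107000 / 43.89 = 2438
d = 2438^(1/0.8) = 2438^1.25 = 17131 m

d ≈ 17.1 km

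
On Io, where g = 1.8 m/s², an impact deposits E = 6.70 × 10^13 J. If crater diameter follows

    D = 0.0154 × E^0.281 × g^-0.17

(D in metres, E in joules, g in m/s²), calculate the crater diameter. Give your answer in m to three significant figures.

D ≈ 107 m

E^0.281 = (6.70 × 10^13)^0.281 = 7.676 × 10^3
g^-0.17 = 1.8^-0.17 = 0.9049
D = 0.0154 × 7.676 × 10^3 × 0.9049 = 107.0 m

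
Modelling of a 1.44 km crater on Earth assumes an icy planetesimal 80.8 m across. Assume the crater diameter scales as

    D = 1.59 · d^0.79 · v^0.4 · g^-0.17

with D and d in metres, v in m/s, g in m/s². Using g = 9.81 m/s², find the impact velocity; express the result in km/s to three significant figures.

Rearranging for v: v = [D / (1.59 · 80.8^0.79 · 9.81^-0.17)]^(1/0.4).
D = 1440 m.
80.8^0.79 = 32.13
9.81^-0.17 = 0.6783
Denominator = 1.59 × 32.13 × 0.6783 = 34.65
D / 34.65 = 1440 / 34.65 = 41.56
v = 41.56^(1/0.4) = 41.56^2.5 = 11135 m/s

v ≈ 11.1 km/s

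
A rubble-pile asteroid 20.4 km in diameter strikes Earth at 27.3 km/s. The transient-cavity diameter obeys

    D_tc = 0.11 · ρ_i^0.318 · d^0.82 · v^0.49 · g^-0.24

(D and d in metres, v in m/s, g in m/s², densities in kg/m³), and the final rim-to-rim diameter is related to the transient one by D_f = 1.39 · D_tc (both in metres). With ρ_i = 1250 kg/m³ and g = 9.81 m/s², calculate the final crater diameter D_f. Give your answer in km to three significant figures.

D_f ≈ 435 km

In SI: d = 20400 m, v = 27300 m/s.
ρ_i^0.318 = 1250^0.318 = 9.656
d^0.82 = 20400^0.82 = 3419
v^0.49 = 27300^0.49 = 149.2
g^-0.24 = 9.81^-0.24 = 0.5781
D_tc = 0.11 × 9.656 × 3419 × 149.2 × 0.5781 = 3.132 × 10^5 m
D_f = 1.39 × 3.132 × 10^5 = 4.353 × 10^5 m
     = 435.3 km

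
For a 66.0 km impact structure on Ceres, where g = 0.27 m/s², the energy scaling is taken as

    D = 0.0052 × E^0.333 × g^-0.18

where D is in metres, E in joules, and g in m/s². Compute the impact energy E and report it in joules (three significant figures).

E ≈ 1.06 × 10^21 J

Rearranging: E = [D / (0.0052 · g^-0.18)]^(1/0.333).
D = 66000 m.
g^-0.18 = 0.27^-0.18 = 1.266
D / (0.0052 × 1.266) = 66000 / (6.583 × 10^-3) = 1.003 × 10^7
E = (1.003 × 10^7)^3.003 = 1.059 × 10^21 J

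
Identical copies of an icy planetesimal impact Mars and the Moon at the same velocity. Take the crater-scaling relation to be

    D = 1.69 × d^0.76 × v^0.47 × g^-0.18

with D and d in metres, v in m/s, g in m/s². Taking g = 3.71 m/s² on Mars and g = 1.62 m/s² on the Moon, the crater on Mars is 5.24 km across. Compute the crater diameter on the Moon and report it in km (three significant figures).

D ≈ 6.08 km

All impactor-dependent factors cancel in the ratio, leaving D_Moon/D_Mars = (g_Moon/g_Mars)^-0.18.
(1.62/3.71)^-0.18 = 0.4367^-0.18 = 1.161
D_Moon = 1.161 × 5.24 km = 6.08 km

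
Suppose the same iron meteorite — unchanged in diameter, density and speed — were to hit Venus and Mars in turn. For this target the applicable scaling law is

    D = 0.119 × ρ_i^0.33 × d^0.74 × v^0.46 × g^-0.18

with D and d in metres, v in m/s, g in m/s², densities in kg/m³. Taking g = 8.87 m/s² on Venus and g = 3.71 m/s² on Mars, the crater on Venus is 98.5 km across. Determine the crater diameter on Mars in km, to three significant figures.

D ≈ 115 km

All impactor-dependent factors cancel in the ratio, leaving D_Mars/D_Venus = (g_Mars/g_Venus)^-0.18.
(3.71/8.87)^-0.18 = 0.4183^-0.18 = 1.170
D_Mars = 1.170 × 98.5 km = 115 km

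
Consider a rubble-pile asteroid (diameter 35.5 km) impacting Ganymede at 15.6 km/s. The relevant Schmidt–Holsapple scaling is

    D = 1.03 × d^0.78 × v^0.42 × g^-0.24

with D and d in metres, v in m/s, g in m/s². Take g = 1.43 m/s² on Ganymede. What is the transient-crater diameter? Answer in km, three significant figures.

D ≈ 193 km

In SI units: d = 35500 m, v = 15600 m/s.
d^0.78 = 35500^0.78 = 3541
v^0.42 = 15600^0.42 = 57.69
g^-0.24 = 1.43^-0.24 = 0.9177
D = 1.03 × 3541 × 57.69 × 0.9177 = 1.931 × 10^5 m
   = 193.1 km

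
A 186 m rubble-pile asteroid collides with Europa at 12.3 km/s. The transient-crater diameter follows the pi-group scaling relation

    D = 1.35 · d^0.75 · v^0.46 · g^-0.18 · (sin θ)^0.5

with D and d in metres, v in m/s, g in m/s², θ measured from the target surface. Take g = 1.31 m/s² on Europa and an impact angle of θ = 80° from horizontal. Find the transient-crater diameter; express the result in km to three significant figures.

D ≈ 4.89 km

In SI units: v = 12300 m/s.
d^0.75 = 186^0.75 = 50.37
v^0.46 = 12300^0.46 = 76.10
g^-0.18 = 1.31^-0.18 = 0.9526
(sin 80°)^0.5 = 0.9848^0.5 = 0.9924
D = 1.35 × 50.37 × 76.10 × 0.9526 × 0.9924 = 4892 m
   = 4.892 km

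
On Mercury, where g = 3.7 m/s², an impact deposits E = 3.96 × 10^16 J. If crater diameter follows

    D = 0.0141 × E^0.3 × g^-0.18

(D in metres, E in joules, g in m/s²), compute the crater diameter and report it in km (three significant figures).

E^0.3 = (3.96 × 10^16)^0.3 = 9.535 × 10^4
g^-0.18 = 3.7^-0.18 = 0.7902
D = 0.0141 × 9.535 × 10^4 × 0.7902 = 1062 m
   = 1.062 km

D ≈ 1.06 km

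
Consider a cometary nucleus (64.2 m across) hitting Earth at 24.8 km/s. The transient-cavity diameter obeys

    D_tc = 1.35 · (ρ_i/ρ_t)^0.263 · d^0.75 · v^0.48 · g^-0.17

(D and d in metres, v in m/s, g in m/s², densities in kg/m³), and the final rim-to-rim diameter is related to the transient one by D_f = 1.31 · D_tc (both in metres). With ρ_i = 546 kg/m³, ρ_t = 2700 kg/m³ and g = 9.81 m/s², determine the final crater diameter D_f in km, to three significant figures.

v = 24800 m/s.
(ρ_i/ρ_t)^0.263 = (546/2700)^0.263 = 0.6568
d^0.75 = 64.2^0.75 = 22.68
v^0.48 = 24800^0.48 = 128.6
g^-0.17 = 9.81^-0.17 = 0.6783
D_tc = 1.35 × 0.6568 × 22.68 × 128.6 × 0.6783 = 1754 m
D_f = 1.31 × 1754 = 2298 m
     = 2.298 km

D_f ≈ 2.30 km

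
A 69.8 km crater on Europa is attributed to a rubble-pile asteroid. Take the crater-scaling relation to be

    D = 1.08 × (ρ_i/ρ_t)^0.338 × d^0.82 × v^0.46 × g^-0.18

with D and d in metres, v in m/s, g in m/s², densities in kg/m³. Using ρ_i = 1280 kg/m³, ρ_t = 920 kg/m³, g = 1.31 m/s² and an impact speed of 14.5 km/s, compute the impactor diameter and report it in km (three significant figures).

Rearranging for d: d = [D / (1.08 · (1280/920)^0.338 · 14500^0.46 · 1.31^-0.18)]^(1/0.82).
D = 69800 m.
(1280/920)^0.338 = 1.118
14500^0.46 = 82.08
1.31^-0.18 = 0.9526
Denominator = 1.08 × 1.118 × 82.08 × 0.9526 = 94.41
D / 94.41 = 69800 / 94.41 = 739.3
d = 739.3^(1/0.82) = 739.3^1.2195 = 3152 m

d ≈ 3.15 km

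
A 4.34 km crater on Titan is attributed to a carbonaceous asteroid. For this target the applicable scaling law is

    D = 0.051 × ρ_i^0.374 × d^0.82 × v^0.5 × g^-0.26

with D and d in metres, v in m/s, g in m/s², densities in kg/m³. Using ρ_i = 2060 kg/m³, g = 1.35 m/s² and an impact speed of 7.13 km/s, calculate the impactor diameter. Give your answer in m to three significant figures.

Rearranging for d: d = [D / (0.051 · 2060^0.374 · 7130^0.5 · 1.35^-0.26)]^(1/0.82).
D = 4340 m.
2060^0.374 = 17.35
7130^0.5 = 84.44
1.35^-0.26 = 0.9249
Denominator = 0.051 × 17.35 × 84.44 × 0.9249 = 69.11
D / 69.11 = 4340 / 69.11 = 62.80
d = 62.80^(1/0.82) = 62.80^1.2195 = 155.8 m

d ≈ 156 m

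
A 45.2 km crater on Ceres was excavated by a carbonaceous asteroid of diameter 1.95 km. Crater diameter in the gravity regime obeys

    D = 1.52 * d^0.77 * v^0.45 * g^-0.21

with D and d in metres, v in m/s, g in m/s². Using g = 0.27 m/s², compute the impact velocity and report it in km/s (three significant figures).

v ≈ 11.1 km/s

Rearranging for v: v = [D / (1.52 · 1950^0.77 · 0.27^-0.21)]^(1/0.45).
D = 45200 m.
1950^0.77 = 341.4
0.27^-0.21 = 1.316
Denominator = 1.52 × 341.4 × 1.316 = 682.9
D / 682.9 = 45200 / 682.9 = 66.19
v = 66.19^(1/0.45) = 66.19^2.2222 = 11122 m/s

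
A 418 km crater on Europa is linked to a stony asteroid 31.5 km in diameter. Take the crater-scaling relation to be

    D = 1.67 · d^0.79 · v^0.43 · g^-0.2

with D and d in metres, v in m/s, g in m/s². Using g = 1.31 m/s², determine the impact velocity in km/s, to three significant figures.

Rearranging for v: v = [D / (1.67 · 31500^0.79 · 1.31^-0.2)]^(1/0.43).
D = 418000 m.
31500^0.79 = 3578
1.31^-0.2 = 0.9474
Denominator = 1.67 × 3578 × 0.9474 = 5661
D / 5661 = 418000 / 5661 = 73.84
v = 73.84^(1/0.43) = 73.84^2.3256 = 22126 m/s

v ≈ 22.1 km/s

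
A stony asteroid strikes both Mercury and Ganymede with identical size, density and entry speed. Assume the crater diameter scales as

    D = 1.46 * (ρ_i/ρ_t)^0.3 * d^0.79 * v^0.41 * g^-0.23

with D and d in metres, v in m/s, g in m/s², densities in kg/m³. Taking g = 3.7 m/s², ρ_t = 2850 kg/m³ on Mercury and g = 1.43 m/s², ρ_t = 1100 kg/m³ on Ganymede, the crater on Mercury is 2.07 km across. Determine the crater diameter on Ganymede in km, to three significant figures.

The impactor-only factors (d, v, ρ_i) cancel in the ratio, leaving D_Ganymede/D_Mercury = (g_Ganymede/g_Mercury)^-0.23 · (ρ_t,Mercury/ρ_t,Ganymede)^0.3.
(1.43/3.7)^-0.23 = 0.3865^-0.23 = 1.244
(2850/1100)^0.3 = 2.591^0.3 = 1.331
Ratio = 1.244 × 1.331 = 1.656
D_Ganymede = 1.656 × 2.07 km = 3.43 km

D ≈ 3.43 km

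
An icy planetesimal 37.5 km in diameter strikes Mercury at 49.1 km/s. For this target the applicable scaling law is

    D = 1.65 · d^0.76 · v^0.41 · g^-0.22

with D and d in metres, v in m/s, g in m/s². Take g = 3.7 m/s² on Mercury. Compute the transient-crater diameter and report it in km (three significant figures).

D ≈ 311 km

In SI units: d = 37500 m, v = 49100 m/s.
d^0.76 = 37500^0.76 = 2994
v^0.41 = 49100^0.41 = 83.82
g^-0.22 = 3.7^-0.22 = 0.7499
D = 1.65 × 2994 × 83.82 × 0.7499 = 3.105 × 10^5 m
   = 310.5 km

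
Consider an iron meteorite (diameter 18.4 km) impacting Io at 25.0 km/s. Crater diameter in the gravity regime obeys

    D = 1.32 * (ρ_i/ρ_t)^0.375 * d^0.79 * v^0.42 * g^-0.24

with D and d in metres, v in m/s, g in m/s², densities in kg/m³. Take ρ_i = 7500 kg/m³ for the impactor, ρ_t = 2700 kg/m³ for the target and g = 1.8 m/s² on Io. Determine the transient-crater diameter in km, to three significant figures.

In SI units: d = 18400 m, v = 25000 m/s.
(ρ_i/ρ_t)^0.375 = (7500/2700)^0.375 = 1.467
d^0.79 = 18400^0.79 = 2340
v^0.42 = 25000^0.42 = 70.33
g^-0.24 = 1.8^-0.24 = 0.8684
D = 1.32 × 1.467 × 2340 × 70.33 × 0.8684 = 2.767 × 10^5 m
   = 276.7 km

D ≈ 277 km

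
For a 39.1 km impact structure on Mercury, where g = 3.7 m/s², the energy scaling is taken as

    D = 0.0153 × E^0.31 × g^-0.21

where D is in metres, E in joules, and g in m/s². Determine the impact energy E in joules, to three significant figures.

E ≈ 1.13 × 10^21 J

Rearranging: E = [D / (0.0153 · g^-0.21)]^(1/0.31).
D = 39100 m.
g^-0.21 = 3.7^-0.21 = 0.7598
D / (0.0153 × 0.7598) = 39100 / (0.01162) = 3.365 × 10^6
E = (3.365 × 10^6)^3.2258 = 1.134 × 10^21 J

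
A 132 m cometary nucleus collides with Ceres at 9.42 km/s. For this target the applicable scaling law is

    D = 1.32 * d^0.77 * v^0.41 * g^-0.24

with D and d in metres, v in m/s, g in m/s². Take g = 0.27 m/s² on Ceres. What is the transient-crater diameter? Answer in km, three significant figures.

In SI units: v = 9420 m/s.
d^0.77 = 132^0.77 = 42.94
v^0.41 = 9420^0.41 = 42.60
g^-0.24 = 0.27^-0.24 = 1.369
D = 1.32 × 42.94 × 42.60 × 1.369 = 3306 m
   = 3.306 km

D ≈ 3.31 km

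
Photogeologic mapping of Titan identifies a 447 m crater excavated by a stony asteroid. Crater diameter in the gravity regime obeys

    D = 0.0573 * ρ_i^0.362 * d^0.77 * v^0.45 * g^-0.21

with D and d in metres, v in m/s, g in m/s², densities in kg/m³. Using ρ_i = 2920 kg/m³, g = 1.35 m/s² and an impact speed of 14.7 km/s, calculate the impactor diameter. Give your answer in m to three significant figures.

Rearranging for d: d = [D / (0.0573 · 2920^0.362 · 14700^0.45 · 1.35^-0.21)]^(1/0.77).
2920^0.362 = 17.97
14700^0.45 = 75.04
1.35^-0.21 = 0.9389
Denominator = 0.0573 × 17.97 × 75.04 × 0.9389 = 72.55
D / 72.55 = 447 / 72.55 = 6.161
d = 6.161^(1/0.77) = 6.161^1.2987 = 10.61 m

d ≈ 10.6 m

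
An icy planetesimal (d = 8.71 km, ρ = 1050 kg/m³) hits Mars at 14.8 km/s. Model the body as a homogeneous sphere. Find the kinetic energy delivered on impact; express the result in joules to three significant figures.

d = 8710 m; v = 14800 m/s.
Mass m = (π/6) ρ d³ = (π/6) × 1050 × (8710)³ = 3.633 × 10^14 kg
E = ½ m v² = 0.5 × 3.633 × 10^14 × (14800)² = 3.979 × 10^22 J

E ≈ 3.98 × 10^22 J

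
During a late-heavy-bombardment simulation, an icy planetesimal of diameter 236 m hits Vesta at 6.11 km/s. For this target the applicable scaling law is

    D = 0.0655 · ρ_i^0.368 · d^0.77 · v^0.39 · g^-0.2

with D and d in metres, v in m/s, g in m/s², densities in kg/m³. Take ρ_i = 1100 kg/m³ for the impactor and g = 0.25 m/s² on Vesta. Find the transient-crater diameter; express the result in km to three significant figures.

D ≈ 2.29 km

In SI units: v = 6110 m/s.
ρ_i^0.368 = 1100^0.368 = 13.16
d^0.77 = 236^0.77 = 67.16
v^0.39 = 6110^0.39 = 29.96
g^-0.2 = 0.25^-0.2 = 1.320
D = 0.0655 × 13.16 × 67.16 × 29.96 × 1.320 = 2289 m
   = 2.289 km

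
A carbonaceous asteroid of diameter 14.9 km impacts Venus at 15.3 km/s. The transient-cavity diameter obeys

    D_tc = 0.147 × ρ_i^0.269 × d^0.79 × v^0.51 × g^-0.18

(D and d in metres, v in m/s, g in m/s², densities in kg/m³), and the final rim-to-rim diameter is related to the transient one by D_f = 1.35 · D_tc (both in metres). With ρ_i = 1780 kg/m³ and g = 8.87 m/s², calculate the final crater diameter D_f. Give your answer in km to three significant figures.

D_f ≈ 271 km

In SI: d = 14900 m, v = 15300 m/s.
ρ_i^0.269 = 1780^0.269 = 7.488
d^0.79 = 14900^0.79 = 1981
v^0.51 = 15300^0.51 = 136.2
g^-0.18 = 8.87^-0.18 = 0.6751
D_tc = 0.147 × 7.488 × 1981 × 136.2 × 0.6751 = 2.005 × 10^5 m
D_f = 1.35 × 2.005 × 10^5 = 2.707 × 10^5 m
     = 270.7 km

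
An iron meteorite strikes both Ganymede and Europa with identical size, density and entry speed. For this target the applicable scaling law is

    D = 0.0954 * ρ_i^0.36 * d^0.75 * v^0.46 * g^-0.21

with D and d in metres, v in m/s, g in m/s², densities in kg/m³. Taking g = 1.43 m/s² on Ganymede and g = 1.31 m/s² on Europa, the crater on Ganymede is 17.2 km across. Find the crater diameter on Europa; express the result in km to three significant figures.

D ≈ 17.5 km

All impactor-dependent factors cancel in the ratio, leaving D_Europa/D_Ganymede = (g_Europa/g_Ganymede)^-0.21.
(1.31/1.43)^-0.21 = 0.9161^-0.21 = 1.019
D_Europa = 1.019 × 17.2 km = 17.5 km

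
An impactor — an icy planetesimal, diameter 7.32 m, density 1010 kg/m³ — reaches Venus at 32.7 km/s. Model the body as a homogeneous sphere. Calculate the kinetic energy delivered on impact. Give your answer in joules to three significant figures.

E ≈ 1.11 × 10^14 J

v = 32700 m/s.
Mass m = (π/6) ρ d³ = (π/6) × 1010 × (7.32)³ = 2.074 × 10^5 kg
E = ½ m v² = 0.5 × 2.074 × 10^5 × (32700)² = 1.109 × 10^14 J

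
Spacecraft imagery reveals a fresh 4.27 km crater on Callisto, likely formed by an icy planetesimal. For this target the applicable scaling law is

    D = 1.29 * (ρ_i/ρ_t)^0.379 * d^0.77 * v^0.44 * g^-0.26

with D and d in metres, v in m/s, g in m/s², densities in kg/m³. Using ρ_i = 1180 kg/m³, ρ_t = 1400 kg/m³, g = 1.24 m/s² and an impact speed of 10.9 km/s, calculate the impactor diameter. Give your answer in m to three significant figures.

Rearranging for d: d = [D / (1.29 · (1180/1400)^0.379 · 10900^0.44 · 1.24^-0.26)]^(1/0.77).
D = 4270 m.
(1180/1400)^0.379 = 0.9373
10900^0.44 = 59.77
1.24^-0.26 = 0.9456
Denominator = 1.29 × 0.9373 × 59.77 × 0.9456 = 68.34
D / 68.34 = 4270 / 68.34 = 62.48
d = 62.48^(1/0.77) = 62.48^1.2987 = 214.8 m

d ≈ 215 m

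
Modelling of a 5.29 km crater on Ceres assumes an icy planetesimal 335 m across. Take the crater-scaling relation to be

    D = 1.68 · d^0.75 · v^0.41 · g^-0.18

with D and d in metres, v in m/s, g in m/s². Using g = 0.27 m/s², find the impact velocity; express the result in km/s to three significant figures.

Rearranging for v: v = [D / (1.68 · 335^0.75 · 0.27^-0.18)]^(1/0.41).
D = 5290 m.
335^0.75 = 78.30
0.27^-0.18 = 1.266
Denominator = 1.68 × 78.30 × 1.266 = 166.5
D / 166.5 = 5290 / 166.5 = 31.77
v = 31.77^(1/0.41) = 31.77^2.439 = 4607 m/s

v ≈ 4.61 km/s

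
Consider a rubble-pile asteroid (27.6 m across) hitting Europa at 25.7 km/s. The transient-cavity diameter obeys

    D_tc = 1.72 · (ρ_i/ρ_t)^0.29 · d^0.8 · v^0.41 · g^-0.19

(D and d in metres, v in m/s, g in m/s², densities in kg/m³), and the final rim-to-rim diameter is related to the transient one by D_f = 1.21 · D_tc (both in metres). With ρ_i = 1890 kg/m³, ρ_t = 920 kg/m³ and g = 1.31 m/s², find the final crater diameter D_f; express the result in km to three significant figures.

D_f ≈ 2.23 km

v = 25700 m/s.
(ρ_i/ρ_t)^0.29 = (1890/920)^0.29 = 1.232
d^0.8 = 27.6^0.8 = 14.21
v^0.41 = 25700^0.41 = 64.28
g^-0.19 = 1.31^-0.19 = 0.9500
D_tc = 1.72 × 1.232 × 14.21 × 64.28 × 0.9500 = 1839 m
D_f = 1.21 × 1839 = 2225 m
     = 2.225 km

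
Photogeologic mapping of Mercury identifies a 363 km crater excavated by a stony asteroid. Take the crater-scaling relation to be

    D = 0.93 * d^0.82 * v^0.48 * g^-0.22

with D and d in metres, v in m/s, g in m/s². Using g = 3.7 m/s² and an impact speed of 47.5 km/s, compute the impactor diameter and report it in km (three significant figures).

d ≈ 17.1 km

Rearranging for d: d = [D / (0.93 · 47500^0.48 · 3.7^-0.22)]^(1/0.82).
D = 363000 m.
47500^0.48 = 175.7
3.7^-0.22 = 0.7499
Denominator = 0.93 × 175.7 × 0.7499 = 122.5
D / 122.5 = 363000 / 122.5 = 2963
d = 2963^(1/0.82) = 2963^1.2195 = 17131 m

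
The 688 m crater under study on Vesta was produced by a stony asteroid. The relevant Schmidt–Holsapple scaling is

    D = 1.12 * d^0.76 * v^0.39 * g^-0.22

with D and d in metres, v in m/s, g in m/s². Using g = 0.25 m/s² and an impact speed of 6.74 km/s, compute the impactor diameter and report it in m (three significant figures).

d ≈ 33.9 m

Rearranging for d: d = [D / (1.12 · 6740^0.39 · 0.25^-0.22)]^(1/0.76).
6740^0.39 = 31.13
0.25^-0.22 = 1.357
Denominator = 1.12 × 31.13 × 1.357 = 47.31
D / 47.31 = 688 / 47.31 = 14.54
d = 14.54^(1/0.76) = 14.54^1.3158 = 33.86 m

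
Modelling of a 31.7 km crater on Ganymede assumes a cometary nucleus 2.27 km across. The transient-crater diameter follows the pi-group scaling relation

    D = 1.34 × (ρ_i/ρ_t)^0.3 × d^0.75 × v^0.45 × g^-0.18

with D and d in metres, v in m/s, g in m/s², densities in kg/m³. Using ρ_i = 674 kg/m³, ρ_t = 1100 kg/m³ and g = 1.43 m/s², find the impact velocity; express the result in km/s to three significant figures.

v ≈ 21.4 km/s

Rearranging for v: v = [D / (1.34 · (674/1100)^0.3 · 2270^0.75 · 1.43^-0.18)]^(1/0.45).
D = 31700 m.
(674/1100)^0.3 = 0.8633
2270^0.75 = 328.9
1.43^-0.18 = 0.9376
Denominator = 1.34 × 0.8633 × 328.9 × 0.9376 = 356.7
D / 356.7 = 31700 / 356.7 = 88.87
v = 88.87^(1/0.45) = 88.87^2.2222 = 21405 m/s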